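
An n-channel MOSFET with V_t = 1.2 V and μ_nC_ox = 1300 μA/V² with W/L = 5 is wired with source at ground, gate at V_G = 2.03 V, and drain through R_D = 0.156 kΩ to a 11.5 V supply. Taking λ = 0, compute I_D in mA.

V_GS = V_G = 2.03 V, so V_ov = 2.03 − 1.2 = 0.83 V.
k_n = μ_nC_ox · (W/L) = 6.5 mA/V².
Assume saturation: I_D = ½ k_n V_ov² = 0.5 × 6.5 × 0.83² = 2.24 mA, giving V_DS = V_DD − I_D R_D = 11.5 − 2.24 × 0.156 = 11.2 V.
V_DS = 11.2 V ≥ V_ov = 0.83 V, confirming saturation.

I_D = 2.24 mA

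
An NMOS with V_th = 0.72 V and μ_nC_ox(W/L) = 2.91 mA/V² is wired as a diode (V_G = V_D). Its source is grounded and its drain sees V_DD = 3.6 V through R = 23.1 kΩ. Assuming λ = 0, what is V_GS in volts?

V_GS = 0.998 V

With gate tied to drain, V_GS = V_DS ≥ V_GS − V_th, so the device is in saturation.
KCL at the drain: ½ k_n (V_GS − V_th)² = (V_DD − V_GS)/R.
Let x = V_GS − 0.72. Then 33.6 x² + x − 2.88 = 0, giving x = 0.278 V (positive root), so V_GS = 0.998 V.
I_D = (V_DD − V_GS)/R = (3.6 − 0.998) / 23.1 = 0.113 mA.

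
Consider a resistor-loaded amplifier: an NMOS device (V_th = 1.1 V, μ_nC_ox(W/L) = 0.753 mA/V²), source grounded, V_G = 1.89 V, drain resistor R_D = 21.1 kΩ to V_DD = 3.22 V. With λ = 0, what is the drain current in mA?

I_D = 0.139 mA

V_GS = V_G = 1.89 V, so V_ov = 1.89 − 1.1 = 0.79 V.
Assume saturation: I_D = ½ k_n V_ov² = 0.5 × 0.753 × 0.79² = 0.235 mA, giving V_DS = V_DD − I_D R_D = 3.22 − 0.235 × 21.1 = -1.74 V.
But -1.74 V < V_ov = 0.79 V, so the device is actually in triode.
In triode I_D = k_n[V_ov V_DS − ½ V_DS²] and I_D = (V_DD − V_DS)/R_D. Equating: 7.94 V_DS² − 13.55 V_DS + 3.22 = 0, giving V_DS = 0.285 V (the root below V_ov).
I_D = (3.22 − 0.285) / 21.1 = 0.139 mA.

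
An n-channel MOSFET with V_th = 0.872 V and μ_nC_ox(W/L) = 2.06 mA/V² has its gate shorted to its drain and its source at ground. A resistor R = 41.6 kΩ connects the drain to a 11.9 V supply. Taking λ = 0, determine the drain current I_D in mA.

I_D = 0.253 mA

With gate tied to drain, V_GS = V_DS ≥ V_GS − V_th, so the device is in saturation.
KCL at the drain: ½ k_n (V_GS − V_th)² = (V_DD − V_GS)/R.
Let x = V_GS − 0.872. Then 42.8 x² + x − 11.03 = 0, giving x = 0.496 V (positive root), so V_GS = 1.37 V.
I_D = (V_DD − V_GS)/R = (11.9 − 1.37) / 41.6 = 0.253 mA.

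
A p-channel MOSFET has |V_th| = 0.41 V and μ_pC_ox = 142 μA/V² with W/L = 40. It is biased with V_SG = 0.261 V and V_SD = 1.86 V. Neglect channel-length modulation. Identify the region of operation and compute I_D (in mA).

Cutoff; I_D = 0 mA

V_SG = 0.261 V < |V_th| = 0.41 V, so the transistor is in cutoff.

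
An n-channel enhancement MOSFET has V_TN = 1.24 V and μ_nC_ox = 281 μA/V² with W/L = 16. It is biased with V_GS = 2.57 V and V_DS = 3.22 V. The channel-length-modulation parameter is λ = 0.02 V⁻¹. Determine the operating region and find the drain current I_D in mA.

Saturation; I_D = 4.23 mA

k_n = μ_nC_ox · (W/L) = 4.496 mA/V².
V_ov = V_GS − V_TN = 2.57 − 1.24 = 1.33 V.
Since V_DS = 3.22 V ≥ V_ov = 1.33 V, the device is in saturation.
I_D = ½ k_n V_ov² (1 + λ V_DS) = 0.5 × 4.496 × 1.33² × (1 + 0.02 × 3.22) = 4.23 mA.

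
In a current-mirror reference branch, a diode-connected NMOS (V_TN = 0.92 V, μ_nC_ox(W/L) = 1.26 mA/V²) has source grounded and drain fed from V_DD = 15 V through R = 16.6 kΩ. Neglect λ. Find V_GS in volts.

With gate tied to drain, V_GS = V_DS ≥ V_GS − V_TN, so the device is in saturation.
KCL at the drain: ½ k_n (V_GS − V_TN)² = (V_DD − V_GS)/R.
Let x = V_GS − 0.92. Then 10.5 x² + x − 14.08 = 0, giving x = 1.11 V (positive root), so V_GS = 2.03 V.
I_D = (V_DD − V_GS)/R = (15 − 2.03) / 16.6 = 0.781 mA.

V_GS = 2.03 V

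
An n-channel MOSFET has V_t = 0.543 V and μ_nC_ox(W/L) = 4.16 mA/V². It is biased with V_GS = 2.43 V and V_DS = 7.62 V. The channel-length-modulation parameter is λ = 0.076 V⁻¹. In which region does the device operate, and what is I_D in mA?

V_ov = V_GS − V_t = 2.43 − 0.543 = 1.89 V.
Since V_DS = 7.62 V ≥ V_ov = 1.89 V, the device is in saturation.
I_D = ½ k_n V_ov² (1 + λ V_DS) = 0.5 × 4.16 × 1.89² × (1 + 0.076 × 7.62) = 11.7 mA.

Saturation; I_D = 11.7 mA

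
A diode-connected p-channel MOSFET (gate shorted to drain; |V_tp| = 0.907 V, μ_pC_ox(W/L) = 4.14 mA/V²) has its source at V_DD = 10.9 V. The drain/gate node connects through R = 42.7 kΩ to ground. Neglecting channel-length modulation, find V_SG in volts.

V_SG = 1.24 V

With gate tied to drain, V_SG = V_SD ≥ V_SG − |V_tp|, so the device is in saturation.
KCL at the drain: ½ k_p (V_SG − |V_tp|)² = (V_DD − V_SG)/R.
Let x = V_SG − 0.907. Then 88.4 x² + x − 9.993 = 0, giving x = 0.331 V (positive root), so V_SG = 1.24 V.
I_D = (V_DD − V_SG)/R = (10.9 − 1.24) / 42.7 = 0.226 mA.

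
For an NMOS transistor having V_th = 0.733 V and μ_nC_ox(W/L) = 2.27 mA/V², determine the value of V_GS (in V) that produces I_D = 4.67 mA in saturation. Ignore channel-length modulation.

In saturation I_D = ½ k_n (V_GS − V_th)², so V_GS − V_th = √(2 I_D / k_n) = √(2 × 4.67 / 2.27) = 2.03 V.
V_GS = 0.733 + 2.03 = 2.76 V.

V_GS = 2.76 V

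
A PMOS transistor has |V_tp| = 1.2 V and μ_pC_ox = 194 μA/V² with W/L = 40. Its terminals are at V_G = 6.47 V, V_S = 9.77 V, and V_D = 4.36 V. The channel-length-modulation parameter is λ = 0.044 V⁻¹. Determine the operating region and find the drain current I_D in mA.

V_SG = V_S − V_G = 9.77 − 6.47 = 3.3 V; V_SD = V_S − V_D = 9.77 − 4.36 = 5.41 V.
k_p = μ_pC_ox · (W/L) = 7.76 mA/V².
V_ov = V_SG − |V_tp| = 3.3 − 1.2 = 2.1 V.
Since V_SD = 5.41 V ≥ V_ov = 2.1 V, the device is in saturation.
I_D = ½ k_p V_ov² (1 + λ V_SD) = 0.5 × 7.76 × 2.1² × (1 + 0.044 × 5.41) = 21.2 mA.

Saturation; I_D = 21.2 mA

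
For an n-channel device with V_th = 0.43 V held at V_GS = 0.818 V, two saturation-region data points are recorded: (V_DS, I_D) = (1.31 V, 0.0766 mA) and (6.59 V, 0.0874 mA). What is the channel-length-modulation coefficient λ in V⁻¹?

With V_GS fixed, I_D ∝ (1 + λ V_DS) in saturation, so I_D2/I_D1 = (1 + λ V_DS2)/(1 + λ V_DS1).
0.0874/0.0766 = 1.141 = (1 + 6.59 λ)/(1 + 1.31 λ).
Solving: λ (I_D1 V_DS2 − I_D2 V_DS1) = I_D2 − I_D1, so λ = (0.0874 − 0.0766) / (0.0766 × 6.59 − 0.0874 × 1.31) = 0.0108 / 0.39 = 0.0277 V⁻¹.

λ = 0.0277 V⁻¹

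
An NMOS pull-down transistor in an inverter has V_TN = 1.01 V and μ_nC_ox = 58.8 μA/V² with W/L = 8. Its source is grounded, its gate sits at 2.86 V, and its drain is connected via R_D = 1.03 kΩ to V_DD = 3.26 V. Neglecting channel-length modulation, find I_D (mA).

V_GS = V_G = 2.86 V, so V_ov = 2.86 − 1.01 = 1.85 V.
k_n = μ_nC_ox · (W/L) = 0.4704 mA/V².
Assume saturation: I_D = ½ k_n V_ov² = 0.5 × 0.4704 × 1.85² = 0.805 mA, giving V_DS = V_DD − I_D R_D = 3.26 − 0.805 × 1.03 = 2.43 V.
V_DS = 2.43 V ≥ V_ov = 1.85 V, confirming saturation.

I_D = 0.805 mA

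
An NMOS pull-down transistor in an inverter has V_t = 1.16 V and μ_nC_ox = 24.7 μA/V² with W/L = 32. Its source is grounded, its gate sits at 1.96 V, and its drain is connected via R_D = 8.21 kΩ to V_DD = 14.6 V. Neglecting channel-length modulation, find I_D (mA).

V_GS = V_G = 1.96 V, so V_ov = 1.96 − 1.16 = 0.8 V.
k_n = μ_nC_ox · (W/L) = 0.7904 mA/V².
Assume saturation: I_D = ½ k_n V_ov² = 0.5 × 0.7904 × 0.8² = 0.253 mA, giving V_DS = V_DD − I_D R_D = 14.6 − 0.253 × 8.21 = 12.5 V.
V_DS = 12.5 V ≥ V_ov = 0.8 V, confirming saturation.

I_D = 0.253 mA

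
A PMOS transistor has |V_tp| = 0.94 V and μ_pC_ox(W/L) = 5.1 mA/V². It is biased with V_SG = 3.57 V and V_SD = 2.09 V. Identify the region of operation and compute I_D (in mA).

Triode; I_D = 16.9 mA

V_ov = V_SG − |V_tp| = 3.57 − 0.94 = 2.63 V.
Since V_SD = 2.09 V < V_ov = 2.63 V, the device is in the triode region.
I_D = k_p [V_ov · V_SD − ½ V_SD²] = 5.1 × [2.63 × 2.09 − 0.5 × 2.09²] = 16.9 mA.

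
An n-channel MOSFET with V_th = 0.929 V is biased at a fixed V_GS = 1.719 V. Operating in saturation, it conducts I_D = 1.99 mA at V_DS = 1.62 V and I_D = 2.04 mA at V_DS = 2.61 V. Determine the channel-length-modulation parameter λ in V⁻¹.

λ = 0.0265 V⁻¹

With V_GS fixed, I_D ∝ (1 + λ V_DS) in saturation, so I_D2/I_D1 = (1 + λ V_DS2)/(1 + λ V_DS1).
2.04/1.99 = 1.025 = (1 + 2.61 λ)/(1 + 1.62 λ).
Solving: λ (I_D1 V_DS2 − I_D2 V_DS1) = I_D2 − I_D1, so λ = (2.04 − 1.99) / (1.99 × 2.61 − 2.04 × 1.62) = 0.05 / 1.89 = 0.0265 V⁻¹.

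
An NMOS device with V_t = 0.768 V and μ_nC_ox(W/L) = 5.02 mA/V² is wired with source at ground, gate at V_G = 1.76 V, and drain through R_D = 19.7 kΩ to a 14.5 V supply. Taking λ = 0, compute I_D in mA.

I_D = 0.728 mA

V_GS = V_G = 1.76 V, so V_ov = 1.76 − 0.768 = 0.992 V.
Assume saturation: I_D = ½ k_n V_ov² = 0.5 × 5.02 × 0.992² = 2.47 mA, giving V_DS = V_DD − I_D R_D = 14.5 − 2.47 × 19.7 = -34.2 V.
But -34.2 V < V_ov = 0.992 V, so the device is actually in triode.
In triode I_D = k_n[V_ov V_DS − ½ V_DS²] and I_D = (V_DD − V_DS)/R_D. Equating: 49.4 V_DS² − 99.1 V_DS + 14.5 = 0, giving V_DS = 0.159 V (the root below V_ov).
I_D = (14.5 − 0.159) / 19.7 = 0.728 mA.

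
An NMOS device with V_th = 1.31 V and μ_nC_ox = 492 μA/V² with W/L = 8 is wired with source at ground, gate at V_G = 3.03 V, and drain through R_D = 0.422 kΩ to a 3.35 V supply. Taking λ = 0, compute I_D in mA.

I_D = 5.20 mA

V_GS = V_G = 3.03 V, so V_ov = 3.03 − 1.31 = 1.72 V.
k_n = μ_nC_ox · (W/L) = 3.936 mA/V².
Assume saturation: I_D = ½ k_n V_ov² = 0.5 × 3.936 × 1.72² = 5.82 mA, giving V_DS = V_DD − I_D R_D = 3.35 − 5.82 × 0.422 = 0.893 V.
But 0.893 V < V_ov = 1.72 V, so the device is actually in triode.
In triode I_D = k_n[V_ov V_DS − ½ V_DS²] and I_D = (V_DD − V_DS)/R_D. Equating: 0.83 V_DS² − 3.857 V_DS + 3.35 = 0, giving V_DS = 1.16 V (the root below V_ov).
I_D = (3.35 − 1.16) / 0.422 = 5.2 mA.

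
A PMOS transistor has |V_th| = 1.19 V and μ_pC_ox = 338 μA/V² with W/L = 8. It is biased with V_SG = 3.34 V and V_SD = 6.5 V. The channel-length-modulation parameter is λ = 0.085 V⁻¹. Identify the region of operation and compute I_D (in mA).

k_p = μ_pC_ox · (W/L) = 2.704 mA/V².
V_ov = V_SG − |V_th| = 3.34 − 1.19 = 2.15 V.
Since V_SD = 6.5 V ≥ V_ov = 2.15 V, the device is in saturation.
I_D = ½ k_p V_ov² (1 + λ V_SD) = 0.5 × 2.704 × 2.15² × (1 + 0.085 × 6.5) = 9.7 mA.

Saturation; I_D = 9.70 mA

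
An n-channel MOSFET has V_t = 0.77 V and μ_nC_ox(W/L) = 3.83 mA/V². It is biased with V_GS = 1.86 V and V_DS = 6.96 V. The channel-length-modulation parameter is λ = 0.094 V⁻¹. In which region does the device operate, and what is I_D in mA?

V_ov = V_GS − V_t = 1.86 − 0.77 = 1.09 V.
Since V_DS = 6.96 V ≥ V_ov = 1.09 V, the device is in saturation.
I_D = ½ k_n V_ov² (1 + λ V_DS) = 0.5 × 3.83 × 1.09² × (1 + 0.094 × 6.96) = 3.76 mA.

Saturation; I_D = 3.76 mA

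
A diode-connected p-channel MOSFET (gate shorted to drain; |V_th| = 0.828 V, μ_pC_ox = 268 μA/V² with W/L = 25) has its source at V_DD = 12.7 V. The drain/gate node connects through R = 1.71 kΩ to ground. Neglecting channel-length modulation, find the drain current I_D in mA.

With gate tied to drain, V_SG = V_SD ≥ V_SG − |V_th|, so the device is in saturation.
k_p = μ_pC_ox · (W/L) = 6.7 mA/V².
KCL at the drain: ½ k_p (V_SG − |V_th|)² = (V_DD − V_SG)/R.
Let x = V_SG − 0.828. Then 5.73 x² + x − 11.87 = 0, giving x = 1.35 V (positive root), so V_SG = 2.18 V.
I_D = (V_DD − V_SG)/R = (12.7 − 2.18) / 1.71 = 6.15 mA.

I_D = 6.15 mA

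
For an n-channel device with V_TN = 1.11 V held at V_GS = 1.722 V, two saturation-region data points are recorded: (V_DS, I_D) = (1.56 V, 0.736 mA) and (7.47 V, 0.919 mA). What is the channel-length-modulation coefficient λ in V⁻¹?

λ = 0.0450 V⁻¹

With V_GS fixed, I_D ∝ (1 + λ V_DS) in saturation, so I_D2/I_D1 = (1 + λ V_DS2)/(1 + λ V_DS1).
0.919/0.736 = 1.249 = (1 + 7.47 λ)/(1 + 1.56 λ).
Solving: λ (I_D1 V_DS2 − I_D2 V_DS1) = I_D2 − I_D1, so λ = (0.919 − 0.736) / (0.736 × 7.47 − 0.919 × 1.56) = 0.183 / 4.06 = 0.045 V⁻¹.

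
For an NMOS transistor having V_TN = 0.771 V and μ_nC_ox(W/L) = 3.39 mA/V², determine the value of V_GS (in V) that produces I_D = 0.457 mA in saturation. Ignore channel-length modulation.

V_GS = 1.29 V

In saturation I_D = ½ k_n (V_GS − V_TN)², so V_GS − V_TN = √(2 I_D / k_n) = √(2 × 0.457 / 3.39) = 0.519 V.
V_GS = 0.771 + 0.519 = 1.29 V.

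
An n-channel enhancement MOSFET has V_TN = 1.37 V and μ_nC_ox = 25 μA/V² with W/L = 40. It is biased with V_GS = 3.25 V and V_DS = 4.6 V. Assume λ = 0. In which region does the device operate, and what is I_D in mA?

k_n = μ_nC_ox · (W/L) = 1 mA/V².
V_ov = V_GS − V_TN = 3.25 − 1.37 = 1.88 V.
Since V_DS = 4.6 V ≥ V_ov = 1.88 V, the device is in saturation.
I_D = ½ k_n V_ov² = 0.5 × 1 × 1.88² = 1.77 mA.

Saturation; I_D = 1.77 mA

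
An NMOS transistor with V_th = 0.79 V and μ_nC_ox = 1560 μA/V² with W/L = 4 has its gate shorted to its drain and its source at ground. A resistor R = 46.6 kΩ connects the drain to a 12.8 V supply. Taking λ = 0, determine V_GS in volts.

V_GS = 1.07 V

With gate tied to drain, V_GS = V_DS ≥ V_GS − V_th, so the device is in saturation.
k_n = μ_nC_ox · (W/L) = 6.24 mA/V².
KCL at the drain: ½ k_n (V_GS − V_th)² = (V_DD − V_GS)/R.
Let x = V_GS − 0.79. Then 145 x² + x − 12.01 = 0, giving x = 0.284 V (positive root), so V_GS = 1.07 V.
I_D = (V_DD − V_GS)/R = (12.8 − 1.07) / 46.6 = 0.252 mA.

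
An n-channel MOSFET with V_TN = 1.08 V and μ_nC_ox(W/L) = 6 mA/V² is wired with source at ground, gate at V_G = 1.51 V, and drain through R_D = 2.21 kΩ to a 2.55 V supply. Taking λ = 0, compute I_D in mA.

V_GS = V_G = 1.51 V, so V_ov = 1.51 − 1.08 = 0.43 V.
Assume saturation: I_D = ½ k_n V_ov² = 0.5 × 6 × 0.43² = 0.555 mA, giving V_DS = V_DD − I_D R_D = 2.55 − 0.555 × 2.21 = 1.32 V.
V_DS = 1.32 V ≥ V_ov = 0.43 V, confirming saturation.

I_D = 0.555 mA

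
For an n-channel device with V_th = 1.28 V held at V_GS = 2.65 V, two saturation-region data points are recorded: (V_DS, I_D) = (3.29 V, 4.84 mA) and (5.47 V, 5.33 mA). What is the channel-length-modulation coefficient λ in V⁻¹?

λ = 0.0548 V⁻¹

With V_GS fixed, I_D ∝ (1 + λ V_DS) in saturation, so I_D2/I_D1 = (1 + λ V_DS2)/(1 + λ V_DS1).
5.33/4.84 = 1.101 = (1 + 5.47 λ)/(1 + 3.29 λ).
Solving: λ (I_D1 V_DS2 − I_D2 V_DS1) = I_D2 − I_D1, so λ = (5.33 − 4.84) / (4.84 × 5.47 − 5.33 × 3.29) = 0.49 / 8.94 = 0.0548 V⁻¹.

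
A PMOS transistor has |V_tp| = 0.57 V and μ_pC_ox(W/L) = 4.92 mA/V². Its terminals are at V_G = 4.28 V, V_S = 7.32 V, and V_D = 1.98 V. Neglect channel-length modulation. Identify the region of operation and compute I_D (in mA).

V_SG = V_S − V_G = 7.32 − 4.28 = 3.04 V; V_SD = V_S − V_D = 7.32 − 1.98 = 5.34 V.
V_ov = V_SG − |V_tp| = 3.04 − 0.57 = 2.47 V.
Since V_SD = 5.34 V ≥ V_ov = 2.47 V, the device is in saturation.
I_D = ½ k_p V_ov² = 0.5 × 4.92 × 2.47² = 15 mA.

Saturation; I_D = 15.0 mA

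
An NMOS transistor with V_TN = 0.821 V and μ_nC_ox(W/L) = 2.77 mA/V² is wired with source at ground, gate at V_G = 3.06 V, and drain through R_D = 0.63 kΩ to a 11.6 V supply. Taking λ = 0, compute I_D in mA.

I_D = 6.94 mA

V_GS = V_G = 3.06 V, so V_ov = 3.06 − 0.821 = 2.24 V.
Assume saturation: I_D = ½ k_n V_ov² = 0.5 × 2.77 × 2.24² = 6.94 mA, giving V_DS = V_DD − I_D R_D = 11.6 − 6.94 × 0.63 = 7.23 V.
V_DS = 7.23 V ≥ V_ov = 2.24 V, confirming saturation.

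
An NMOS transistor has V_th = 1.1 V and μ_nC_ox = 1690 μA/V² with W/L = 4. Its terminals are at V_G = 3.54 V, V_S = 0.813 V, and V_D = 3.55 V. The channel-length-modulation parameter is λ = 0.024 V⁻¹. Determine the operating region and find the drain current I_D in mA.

Saturation; I_D = 9.54 mA

V_GS = V_G − V_S = 3.54 − 0.813 = 2.73 V; V_DS = V_D − V_S = 3.55 − 0.813 = 2.74 V.
k_n = μ_nC_ox · (W/L) = 6.76 mA/V².
V_ov = V_GS − V_th = 2.73 − 1.1 = 1.63 V.
Since V_DS = 2.74 V ≥ V_ov = 1.63 V, the device is in saturation.
I_D = ½ k_n V_ov² (1 + λ V_DS) = 0.5 × 6.76 × 1.63² × (1 + 0.024 × 2.74) = 9.54 mA.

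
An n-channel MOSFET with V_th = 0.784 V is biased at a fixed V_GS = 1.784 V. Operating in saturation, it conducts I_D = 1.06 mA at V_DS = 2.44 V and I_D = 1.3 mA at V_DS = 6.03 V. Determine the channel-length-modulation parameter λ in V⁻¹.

λ = 0.0745 V⁻¹

With V_GS fixed, I_D ∝ (1 + λ V_DS) in saturation, so I_D2/I_D1 = (1 + λ V_DS2)/(1 + λ V_DS1).
1.3/1.06 = 1.226 = (1 + 6.03 λ)/(1 + 2.44 λ).
Solving: λ (I_D1 V_DS2 − I_D2 V_DS1) = I_D2 − I_D1, so λ = (1.3 − 1.06) / (1.06 × 6.03 − 1.3 × 2.44) = 0.24 / 3.22 = 0.0745 V⁻¹.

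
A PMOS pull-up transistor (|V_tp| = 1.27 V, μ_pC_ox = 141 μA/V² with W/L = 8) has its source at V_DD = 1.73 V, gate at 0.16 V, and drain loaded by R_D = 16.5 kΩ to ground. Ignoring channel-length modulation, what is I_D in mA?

V_SG = V_DD − V_G = 1.73 − 0.16 = 1.57 V, so V_ov = 1.57 − 1.27 = 0.3 V.
k_p = μ_pC_ox · (W/L) = 1.128 mA/V².
Assume saturation: I_D = ½ k_p V_ov² = 0.5 × 1.128 × 0.3² = 0.0508 mA, giving V_SD = V_DD − I_D R_D = 1.73 − 0.0508 × 16.5 = 0.892 V.
V_SD = 0.892 V ≥ V_ov = 0.3 V, confirming saturation.

I_D = 0.0508 mA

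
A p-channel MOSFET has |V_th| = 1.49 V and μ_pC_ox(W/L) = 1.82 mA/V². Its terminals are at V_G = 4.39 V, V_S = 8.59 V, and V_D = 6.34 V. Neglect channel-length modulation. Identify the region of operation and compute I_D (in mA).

V_SG = V_S − V_G = 8.59 − 4.39 = 4.2 V; V_SD = V_S − V_D = 8.59 − 6.34 = 2.25 V.
V_ov = V_SG − |V_th| = 4.2 − 1.49 = 2.71 V.
Since V_SD = 2.25 V < V_ov = 2.71 V, the device is in the triode region.
I_D = k_p [V_ov · V_SD − ½ V_SD²] = 1.82 × [2.71 × 2.25 − 0.5 × 2.25²] = 6.49 mA.

Triode; I_D = 6.49 mA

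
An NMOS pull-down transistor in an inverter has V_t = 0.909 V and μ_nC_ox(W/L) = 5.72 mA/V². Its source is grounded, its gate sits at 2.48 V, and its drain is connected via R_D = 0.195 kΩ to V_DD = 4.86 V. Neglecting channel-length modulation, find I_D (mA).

I_D = 7.06 mA

V_GS = V_G = 2.48 V, so V_ov = 2.48 − 0.909 = 1.57 V.
Assume saturation: I_D = ½ k_n V_ov² = 0.5 × 5.72 × 1.57² = 7.06 mA, giving V_DS = V_DD − I_D R_D = 4.86 − 7.06 × 0.195 = 3.48 V.
V_DS = 3.48 V ≥ V_ov = 1.57 V, confirming saturation.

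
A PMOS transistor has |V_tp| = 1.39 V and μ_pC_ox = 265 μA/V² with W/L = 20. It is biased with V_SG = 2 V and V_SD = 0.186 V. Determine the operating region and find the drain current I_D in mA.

k_p = μ_pC_ox · (W/L) = 5.3 mA/V².
V_ov = V_SG − |V_tp| = 2 − 1.39 = 0.61 V.
Since V_SD = 0.186 V < V_ov = 0.61 V, the device is in the triode region.
I_D = k_p [V_ov · V_SD − ½ V_SD²] = 5.3 × [0.61 × 0.186 − 0.5 × 0.186²] = 0.51 mA.

Triode; I_D = 0.510 mA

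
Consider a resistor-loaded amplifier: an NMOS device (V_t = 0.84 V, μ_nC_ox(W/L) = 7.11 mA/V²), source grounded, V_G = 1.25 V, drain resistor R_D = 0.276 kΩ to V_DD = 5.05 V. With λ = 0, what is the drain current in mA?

V_GS = V_G = 1.25 V, so V_ov = 1.25 − 0.84 = 0.41 V.
Assume saturation: I_D = ½ k_n V_ov² = 0.5 × 7.11 × 0.41² = 0.598 mA, giving V_DS = V_DD − I_D R_D = 5.05 − 0.598 × 0.276 = 4.89 V.
V_DS = 4.89 V ≥ V_ov = 0.41 V, confirming saturation.

I_D = 0.598 mA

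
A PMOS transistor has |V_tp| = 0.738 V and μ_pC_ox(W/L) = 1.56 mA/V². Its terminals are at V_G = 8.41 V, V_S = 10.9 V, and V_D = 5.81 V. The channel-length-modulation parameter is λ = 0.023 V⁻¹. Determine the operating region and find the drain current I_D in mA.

V_SG = V_S − V_G = 10.9 − 8.41 = 2.49 V; V_SD = V_S − V_D = 10.9 − 5.81 = 5.09 V.
V_ov = V_SG − |V_tp| = 2.49 − 0.738 = 1.75 V.
Since V_SD = 5.09 V ≥ V_ov = 1.75 V, the device is in saturation.
I_D = ½ k_p V_ov² (1 + λ V_SD) = 0.5 × 1.56 × 1.75² × (1 + 0.023 × 5.09) = 2.67 mA.

Saturation; I_D = 2.67 mA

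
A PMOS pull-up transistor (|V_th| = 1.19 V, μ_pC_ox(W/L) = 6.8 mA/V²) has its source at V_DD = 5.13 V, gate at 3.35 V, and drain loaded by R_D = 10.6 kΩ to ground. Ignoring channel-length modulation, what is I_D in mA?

V_SG = V_DD − V_G = 5.13 − 3.35 = 1.78 V, so V_ov = 1.78 − 1.19 = 0.59 V.
Assume saturation: I_D = ½ k_p V_ov² = 0.5 × 6.8 × 0.59² = 1.18 mA, giving V_SD = V_DD − I_D R_D = 5.13 − 1.18 × 10.6 = -7.42 V.
But -7.42 V < V_ov = 0.59 V, so the device is actually in triode.
In triode I_D = k_p[V_ov V_SD − ½ V_SD²] and I_D = (V_DD − V_SD)/R_D. Equating: 36 V_SD² − 43.53 V_SD + 5.13 = 0, giving V_SD = 0.132 V (the root below V_ov).
I_D = (5.13 − 0.132) / 10.6 = 0.471 mA.

I_D = 0.471 mA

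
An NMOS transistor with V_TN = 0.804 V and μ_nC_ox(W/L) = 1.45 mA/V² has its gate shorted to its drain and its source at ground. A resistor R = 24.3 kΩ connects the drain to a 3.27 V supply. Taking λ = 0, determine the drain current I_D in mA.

With gate tied to drain, V_GS = V_DS ≥ V_GS − V_TN, so the device is in saturation.
KCL at the drain: ½ k_n (V_GS − V_TN)² = (V_DD − V_GS)/R.
Let x = V_GS − 0.804. Then 17.6 x² + x − 2.466 = 0, giving x = 0.347 V (positive root), so V_GS = 1.15 V.
I_D = (V_DD − V_GS)/R = (3.27 − 1.15) / 24.3 = 0.0872 mA.

I_D = 0.0872 mA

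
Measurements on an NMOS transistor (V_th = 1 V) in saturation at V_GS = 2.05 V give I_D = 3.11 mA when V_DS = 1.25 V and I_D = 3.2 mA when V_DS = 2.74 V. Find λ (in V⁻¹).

With V_GS fixed, I_D ∝ (1 + λ V_DS) in saturation, so I_D2/I_D1 = (1 + λ V_DS2)/(1 + λ V_DS1).
3.2/3.11 = 1.029 = (1 + 2.74 λ)/(1 + 1.25 λ).
Solving: λ (I_D1 V_DS2 − I_D2 V_DS1) = I_D2 − I_D1, so λ = (3.2 − 3.11) / (3.11 × 2.74 − 3.2 × 1.25) = 0.09 / 4.52 = 0.0199 V⁻¹.

λ = 0.0199 V⁻¹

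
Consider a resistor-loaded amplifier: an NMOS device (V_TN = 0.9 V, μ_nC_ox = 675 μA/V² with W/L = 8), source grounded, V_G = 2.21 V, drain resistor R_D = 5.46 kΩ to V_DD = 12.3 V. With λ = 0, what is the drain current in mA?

I_D = 2.19 mA

V_GS = V_G = 2.21 V, so V_ov = 2.21 − 0.9 = 1.31 V.
k_n = μ_nC_ox · (W/L) = 5.4 mA/V².
Assume saturation: I_D = ½ k_n V_ov² = 0.5 × 5.4 × 1.31² = 4.63 mA, giving V_DS = V_DD − I_D R_D = 12.3 − 4.63 × 5.46 = -13 V.
But -13 V < V_ov = 1.31 V, so the device is actually in triode.
In triode I_D = k_n[V_ov V_DS − ½ V_DS²] and I_D = (V_DD − V_DS)/R_D. Equating: 14.7 V_DS² − 39.62 V_DS + 12.3 = 0, giving V_DS = 0.358 V (the root below V_ov).
I_D = (12.3 − 0.358) / 5.46 = 2.19 mA.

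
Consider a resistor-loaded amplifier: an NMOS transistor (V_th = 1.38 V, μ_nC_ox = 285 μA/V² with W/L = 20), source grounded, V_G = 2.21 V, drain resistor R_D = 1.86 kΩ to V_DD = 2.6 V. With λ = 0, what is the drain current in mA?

V_GS = V_G = 2.21 V, so V_ov = 2.21 − 1.38 = 0.83 V.
k_n = μ_nC_ox · (W/L) = 5.7 mA/V².
Assume saturation: I_D = ½ k_n V_ov² = 0.5 × 5.7 × 0.83² = 1.96 mA, giving V_DS = V_DD − I_D R_D = 2.6 − 1.96 × 1.86 = -1.05 V.
But -1.05 V < V_ov = 0.83 V, so the device is actually in triode.
In triode I_D = k_n[V_ov V_DS − ½ V_DS²] and I_D = (V_DD − V_DS)/R_D. Equating: 5.3 V_DS² − 9.8 V_DS + 2.6 = 0, giving V_DS = 0.321 V (the root below V_ov).
I_D = (2.6 − 0.321) / 1.86 = 1.23 mA.

I_D = 1.23 mA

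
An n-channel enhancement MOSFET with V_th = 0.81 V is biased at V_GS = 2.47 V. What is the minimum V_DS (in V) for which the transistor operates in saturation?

The boundary between triode and saturation is V_DS = V_GS − V_th = V_ov.
V_ov = 2.47 − 0.81 = 1.66 V.

V_DS,sat = 1.66 V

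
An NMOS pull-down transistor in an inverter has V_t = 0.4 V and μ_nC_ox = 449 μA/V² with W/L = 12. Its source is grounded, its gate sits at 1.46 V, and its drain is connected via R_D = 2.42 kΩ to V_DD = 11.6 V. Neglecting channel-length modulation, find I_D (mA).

V_GS = V_G = 1.46 V, so V_ov = 1.46 − 0.4 = 1.06 V.
k_n = μ_nC_ox · (W/L) = 5.388 mA/V².
Assume saturation: I_D = ½ k_n V_ov² = 0.5 × 5.388 × 1.06² = 3.03 mA, giving V_DS = V_DD − I_D R_D = 11.6 − 3.03 × 2.42 = 4.27 V.
V_DS = 4.27 V ≥ V_ov = 1.06 V, confirming saturation.

I_D = 3.03 mA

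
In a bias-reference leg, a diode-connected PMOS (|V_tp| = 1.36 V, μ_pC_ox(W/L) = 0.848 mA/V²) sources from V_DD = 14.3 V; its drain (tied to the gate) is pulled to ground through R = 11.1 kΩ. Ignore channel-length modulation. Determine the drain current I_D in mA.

I_D = 1.03 mA

With gate tied to drain, V_SG = V_SD ≥ V_SG − |V_tp|, so the device is in saturation.
KCL at the drain: ½ k_p (V_SG − |V_tp|)² = (V_DD − V_SG)/R.
Let x = V_SG − 1.36. Then 4.71 x² + x − 12.94 = 0, giving x = 1.56 V (positive root), so V_SG = 2.92 V.
I_D = (V_DD − V_SG)/R = (14.3 − 2.92) / 11.1 = 1.03 mA.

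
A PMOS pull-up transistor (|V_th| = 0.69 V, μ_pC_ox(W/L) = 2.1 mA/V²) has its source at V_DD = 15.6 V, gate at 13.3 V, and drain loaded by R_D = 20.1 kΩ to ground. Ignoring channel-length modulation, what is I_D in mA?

I_D = 0.764 mA

V_SG = V_DD − V_G = 15.6 − 13.3 = 2.3 V, so V_ov = 2.3 − 0.69 = 1.61 V.
Assume saturation: I_D = ½ k_p V_ov² = 0.5 × 2.1 × 1.61² = 2.72 mA, giving V_SD = V_DD − I_D R_D = 15.6 − 2.72 × 20.1 = -39.1 V.
But -39.1 V < V_ov = 1.61 V, so the device is actually in triode.
In triode I_D = k_p[V_ov V_SD − ½ V_SD²] and I_D = (V_DD − V_SD)/R_D. Equating: 21.1 V_SD² − 68.96 V_SD + 15.6 = 0, giving V_SD = 0.245 V (the root below V_ov).
I_D = (15.6 − 0.245) / 20.1 = 0.764 mA.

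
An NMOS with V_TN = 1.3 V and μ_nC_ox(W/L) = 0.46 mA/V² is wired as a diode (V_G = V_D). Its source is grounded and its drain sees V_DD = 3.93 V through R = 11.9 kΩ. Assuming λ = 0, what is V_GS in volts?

With gate tied to drain, V_GS = V_DS ≥ V_GS − V_TN, so the device is in saturation.
KCL at the drain: ½ k_n (V_GS − V_TN)² = (V_DD − V_GS)/R.
Let x = V_GS − 1.3. Then 2.74 x² + x − 2.63 = 0, giving x = 0.814 V (positive root), so V_GS = 2.11 V.
I_D = (V_DD − V_GS)/R = (3.93 − 2.11) / 11.9 = 0.153 mA.

V_GS = 2.11 V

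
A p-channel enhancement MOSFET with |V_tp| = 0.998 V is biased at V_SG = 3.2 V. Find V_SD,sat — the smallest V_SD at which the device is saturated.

V_SD,sat = 2.20 V

The boundary between triode and saturation is V_SD = V_SG − |V_tp| = V_ov.
V_ov = 3.2 − 0.998 = 2.2 V.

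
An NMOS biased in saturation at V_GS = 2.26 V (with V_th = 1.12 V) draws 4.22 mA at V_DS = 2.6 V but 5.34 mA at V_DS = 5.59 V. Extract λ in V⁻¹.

With V_GS fixed, I_D ∝ (1 + λ V_DS) in saturation, so I_D2/I_D1 = (1 + λ V_DS2)/(1 + λ V_DS1).
5.34/4.22 = 1.265 = (1 + 5.59 λ)/(1 + 2.6 λ).
Solving: λ (I_D1 V_DS2 − I_D2 V_DS1) = I_D2 − I_D1, so λ = (5.34 − 4.22) / (4.22 × 5.59 − 5.34 × 2.6) = 1.12 / 9.71 = 0.115 V⁻¹.

λ = 0.115 V⁻¹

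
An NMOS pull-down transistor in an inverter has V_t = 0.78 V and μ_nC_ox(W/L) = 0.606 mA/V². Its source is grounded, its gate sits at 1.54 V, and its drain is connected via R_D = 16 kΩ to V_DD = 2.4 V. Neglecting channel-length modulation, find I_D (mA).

I_D = 0.127 mA

V_GS = V_G = 1.54 V, so V_ov = 1.54 − 0.78 = 0.76 V.
Assume saturation: I_D = ½ k_n V_ov² = 0.5 × 0.606 × 0.76² = 0.175 mA, giving V_DS = V_DD − I_D R_D = 2.4 − 0.175 × 16 = -0.4 V.
But -0.4 V < V_ov = 0.76 V, so the device is actually in triode.
In triode I_D = k_n[V_ov V_DS − ½ V_DS²] and I_D = (V_DD − V_DS)/R_D. Equating: 4.85 V_DS² − 8.369 V_DS + 2.4 = 0, giving V_DS = 0.363 V (the root below V_ov).
I_D = (2.4 − 0.363) / 16 = 0.127 mA.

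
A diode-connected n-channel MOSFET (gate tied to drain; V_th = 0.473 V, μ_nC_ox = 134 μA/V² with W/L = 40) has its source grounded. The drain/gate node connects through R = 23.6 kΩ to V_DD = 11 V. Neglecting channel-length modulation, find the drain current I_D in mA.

With gate tied to drain, V_GS = V_DS ≥ V_GS − V_th, so the device is in saturation.
k_n = μ_nC_ox · (W/L) = 5.36 mA/V².
KCL at the drain: ½ k_n (V_GS − V_th)² = (V_DD − V_GS)/R.
Let x = V_GS − 0.473. Then 63.2 x² + x − 10.53 = 0, giving x = 0.4 V (positive root), so V_GS = 0.873 V.
I_D = (V_DD − V_GS)/R = (11 − 0.873) / 23.6 = 0.429 mA.

I_D = 0.429 mA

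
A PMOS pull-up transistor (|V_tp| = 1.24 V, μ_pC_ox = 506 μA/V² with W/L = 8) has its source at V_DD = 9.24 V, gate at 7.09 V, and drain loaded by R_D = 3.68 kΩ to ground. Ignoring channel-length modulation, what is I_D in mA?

I_D = 1.68 mA

V_SG = V_DD − V_G = 9.24 − 7.09 = 2.15 V, so V_ov = 2.15 − 1.24 = 0.91 V.
k_p = μ_pC_ox · (W/L) = 4.048 mA/V².
Assume saturation: I_D = ½ k_p V_ov² = 0.5 × 4.048 × 0.91² = 1.68 mA, giving V_SD = V_DD − I_D R_D = 9.24 − 1.68 × 3.68 = 3.07 V.
V_SD = 3.07 V ≥ V_ov = 0.91 V, confirming saturation.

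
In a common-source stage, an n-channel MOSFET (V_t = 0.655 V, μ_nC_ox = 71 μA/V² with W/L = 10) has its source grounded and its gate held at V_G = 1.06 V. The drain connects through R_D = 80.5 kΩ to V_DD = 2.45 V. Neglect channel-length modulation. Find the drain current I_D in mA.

I_D = 0.0290 mA

V_GS = V_G = 1.06 V, so V_ov = 1.06 − 0.655 = 0.405 V.
k_n = μ_nC_ox · (W/L) = 0.71 mA/V².
Assume saturation: I_D = ½ k_n V_ov² = 0.5 × 0.71 × 0.405² = 0.0582 mA, giving V_DS = V_DD − I_D R_D = 2.45 − 0.0582 × 80.5 = -2.24 V.
But -2.24 V < V_ov = 0.405 V, so the device is actually in triode.
In triode I_D = k_n[V_ov V_DS − ½ V_DS²] and I_D = (V_DD − V_DS)/R_D. Equating: 28.6 V_DS² − 24.15 V_DS + 2.45 = 0, giving V_DS = 0.118 V (the root below V_ov).
I_D = (2.45 − 0.118) / 80.5 = 0.029 mA.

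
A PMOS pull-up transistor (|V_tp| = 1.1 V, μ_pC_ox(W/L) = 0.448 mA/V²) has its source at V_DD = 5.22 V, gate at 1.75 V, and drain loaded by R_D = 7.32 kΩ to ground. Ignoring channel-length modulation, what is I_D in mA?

I_D = 0.620 mA

V_SG = V_DD − V_G = 5.22 − 1.75 = 3.47 V, so V_ov = 3.47 − 1.1 = 2.37 V.
Assume saturation: I_D = ½ k_p V_ov² = 0.5 × 0.448 × 2.37² = 1.26 mA, giving V_SD = V_DD − I_D R_D = 5.22 − 1.26 × 7.32 = -3.99 V.
But -3.99 V < V_ov = 2.37 V, so the device is actually in triode.
In triode I_D = k_p[V_ov V_SD − ½ V_SD²] and I_D = (V_DD − V_SD)/R_D. Equating: 1.64 V_SD² − 8.772 V_SD + 5.22 = 0, giving V_SD = 0.682 V (the root below V_ov).
I_D = (5.22 − 0.682) / 7.32 = 0.62 mA.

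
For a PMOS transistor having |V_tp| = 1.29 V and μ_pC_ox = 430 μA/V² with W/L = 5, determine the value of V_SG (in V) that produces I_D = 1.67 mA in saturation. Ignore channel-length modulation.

k_p = μ_pC_ox · (W/L) = 2.15 mA/V².
In saturation I_D = ½ k_p (V_SG − |V_tp|)², so V_SG − |V_tp| = √(2 I_D / k_p) = √(2 × 1.67 / 2.15) = 1.25 V.
V_SG = 1.29 + 1.25 = 2.54 V.

V_SG = 2.54 V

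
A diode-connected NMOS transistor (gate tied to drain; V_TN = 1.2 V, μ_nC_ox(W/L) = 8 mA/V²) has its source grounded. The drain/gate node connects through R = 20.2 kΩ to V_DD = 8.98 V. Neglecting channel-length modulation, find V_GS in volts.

With gate tied to drain, V_GS = V_DS ≥ V_GS − V_TN, so the device is in saturation.
KCL at the drain: ½ k_n (V_GS − V_TN)² = (V_DD − V_GS)/R.
Let x = V_GS − 1.2. Then 80.8 x² + x − 7.78 = 0, giving x = 0.304 V (positive root), so V_GS = 1.5 V.
I_D = (V_DD − V_GS)/R = (8.98 − 1.5) / 20.2 = 0.37 mA.

V_GS = 1.50 V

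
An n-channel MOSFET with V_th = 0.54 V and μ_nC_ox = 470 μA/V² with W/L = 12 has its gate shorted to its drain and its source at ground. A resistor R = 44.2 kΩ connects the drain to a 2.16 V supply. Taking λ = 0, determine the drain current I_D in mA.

With gate tied to drain, V_GS = V_DS ≥ V_GS − V_th, so the device is in saturation.
k_n = μ_nC_ox · (W/L) = 5.64 mA/V².
KCL at the drain: ½ k_n (V_GS − V_th)² = (V_DD − V_GS)/R.
Let x = V_GS − 0.54. Then 125 x² + x − 1.62 = 0, giving x = 0.11 V (positive root), so V_GS = 0.65 V.
I_D = (V_DD − V_GS)/R = (2.16 − 0.65) / 44.2 = 0.0342 mA.

I_D = 0.0342 mA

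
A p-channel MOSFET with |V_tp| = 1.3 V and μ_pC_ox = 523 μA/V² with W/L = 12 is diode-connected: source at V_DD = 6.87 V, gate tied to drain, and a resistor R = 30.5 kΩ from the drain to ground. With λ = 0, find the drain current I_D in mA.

With gate tied to drain, V_SG = V_SD ≥ V_SG − |V_tp|, so the device is in saturation.
k_p = μ_pC_ox · (W/L) = 6.276 mA/V².
KCL at the drain: ½ k_p (V_SG − |V_tp|)² = (V_DD − V_SG)/R.
Let x = V_SG − 1.3. Then 95.7 x² + x − 5.57 = 0, giving x = 0.236 V (positive root), so V_SG = 1.54 V.
I_D = (V_DD − V_SG)/R = (6.87 − 1.54) / 30.5 = 0.175 mA.

I_D = 0.175 mA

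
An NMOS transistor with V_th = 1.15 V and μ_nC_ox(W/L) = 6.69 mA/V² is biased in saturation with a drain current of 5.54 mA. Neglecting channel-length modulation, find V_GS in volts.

In saturation I_D = ½ k_n (V_GS − V_th)², so V_GS − V_th = √(2 I_D / k_n) = √(2 × 5.54 / 6.69) = 1.29 V.
V_GS = 1.15 + 1.29 = 2.44 V.

V_GS = 2.44 V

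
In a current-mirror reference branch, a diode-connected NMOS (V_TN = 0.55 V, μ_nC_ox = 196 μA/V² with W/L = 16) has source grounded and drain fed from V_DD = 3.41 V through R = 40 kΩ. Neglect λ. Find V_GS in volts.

With gate tied to drain, V_GS = V_DS ≥ V_GS − V_TN, so the device is in saturation.
k_n = μ_nC_ox · (W/L) = 3.136 mA/V².
KCL at the drain: ½ k_n (V_GS − V_TN)² = (V_DD − V_GS)/R.
Let x = V_GS − 0.55. Then 62.7 x² + x − 2.86 = 0, giving x = 0.206 V (positive root), so V_GS = 0.756 V.
I_D = (V_DD − V_GS)/R = (3.41 − 0.756) / 40 = 0.0664 mA.

V_GS = 0.756 V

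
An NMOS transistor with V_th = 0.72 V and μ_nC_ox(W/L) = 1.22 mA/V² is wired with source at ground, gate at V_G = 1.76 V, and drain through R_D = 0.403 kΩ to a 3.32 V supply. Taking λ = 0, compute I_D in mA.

V_GS = V_G = 1.76 V, so V_ov = 1.76 − 0.72 = 1.04 V.
Assume saturation: I_D = ½ k_n V_ov² = 0.5 × 1.22 × 1.04² = 0.66 mA, giving V_DS = V_DD − I_D R_D = 3.32 − 0.66 × 0.403 = 3.05 V.
V_DS = 3.05 V ≥ V_ov = 1.04 V, confirming saturation.

I_D = 0.660 mA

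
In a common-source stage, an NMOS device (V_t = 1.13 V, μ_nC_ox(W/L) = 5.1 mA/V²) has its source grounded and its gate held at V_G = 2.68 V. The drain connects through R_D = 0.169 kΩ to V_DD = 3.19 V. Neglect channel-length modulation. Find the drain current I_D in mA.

V_GS = V_G = 2.68 V, so V_ov = 2.68 − 1.13 = 1.55 V.
Assume saturation: I_D = ½ k_n V_ov² = 0.5 × 5.1 × 1.55² = 6.13 mA, giving V_DS = V_DD − I_D R_D = 3.19 − 6.13 × 0.169 = 2.15 V.
V_DS = 2.15 V ≥ V_ov = 1.55 V, confirming saturation.

I_D = 6.13 mA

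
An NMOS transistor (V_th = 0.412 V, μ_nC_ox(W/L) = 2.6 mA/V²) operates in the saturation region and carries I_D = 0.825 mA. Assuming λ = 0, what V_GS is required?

In saturation I_D = ½ k_n (V_GS − V_th)², so V_GS − V_th = √(2 I_D / k_n) = √(2 × 0.825 / 2.6) = 0.797 V.
V_GS = 0.412 + 0.797 = 1.21 V.

V_GS = 1.21 V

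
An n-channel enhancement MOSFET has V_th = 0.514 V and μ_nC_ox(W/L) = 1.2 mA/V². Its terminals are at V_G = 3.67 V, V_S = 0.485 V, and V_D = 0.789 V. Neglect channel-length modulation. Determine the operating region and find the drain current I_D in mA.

Triode; I_D = 0.919 mA

V_GS = V_G − V_S = 3.67 − 0.485 = 3.19 V; V_DS = V_D − V_S = 0.789 − 0.485 = 0.304 V.
V_ov = V_GS − V_th = 3.19 − 0.514 = 2.67 V.
Since V_DS = 0.304 V < V_ov = 2.67 V, the device is in the triode region.
I_D = k_n [V_ov · V_DS − ½ V_DS²] = 1.2 × [2.67 × 0.304 − 0.5 × 0.304²] = 0.919 mA.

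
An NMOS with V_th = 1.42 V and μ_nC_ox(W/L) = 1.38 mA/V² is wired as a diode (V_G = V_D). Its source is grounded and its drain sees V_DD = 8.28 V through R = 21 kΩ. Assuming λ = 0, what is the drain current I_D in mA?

With gate tied to drain, V_GS = V_DS ≥ V_GS − V_th, so the device is in saturation.
KCL at the drain: ½ k_n (V_GS − V_th)² = (V_DD − V_GS)/R.
Let x = V_GS − 1.42. Then 14.5 x² + x − 6.86 = 0, giving x = 0.654 V (positive root), so V_GS = 2.07 V.
I_D = (V_DD − V_GS)/R = (8.28 − 2.07) / 21 = 0.296 mA.

I_D = 0.296 mA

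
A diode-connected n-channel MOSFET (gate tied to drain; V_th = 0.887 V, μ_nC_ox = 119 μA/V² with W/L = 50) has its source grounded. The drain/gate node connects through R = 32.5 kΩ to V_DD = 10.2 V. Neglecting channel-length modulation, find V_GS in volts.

With gate tied to drain, V_GS = V_DS ≥ V_GS − V_th, so the device is in saturation.
k_n = μ_nC_ox · (W/L) = 5.95 mA/V².
KCL at the drain: ½ k_n (V_GS − V_th)² = (V_DD − V_GS)/R.
Let x = V_GS − 0.887. Then 96.7 x² + x − 9.313 = 0, giving x = 0.305 V (positive root), so V_GS = 1.19 V.
I_D = (V_DD − V_GS)/R = (10.2 − 1.19) / 32.5 = 0.277 mA.

V_GS = 1.19 V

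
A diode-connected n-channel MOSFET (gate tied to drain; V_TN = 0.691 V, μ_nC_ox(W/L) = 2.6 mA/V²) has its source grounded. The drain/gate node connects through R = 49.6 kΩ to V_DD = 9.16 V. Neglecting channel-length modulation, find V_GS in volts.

With gate tied to drain, V_GS = V_DS ≥ V_GS − V_TN, so the device is in saturation.
KCL at the drain: ½ k_n (V_GS − V_TN)² = (V_DD − V_GS)/R.
Let x = V_GS − 0.691. Then 64.5 x² + x − 8.469 = 0, giving x = 0.355 V (positive root), so V_GS = 1.05 V.
I_D = (V_DD − V_GS)/R = (9.16 − 1.05) / 49.6 = 0.164 mA.

V_GS = 1.05 V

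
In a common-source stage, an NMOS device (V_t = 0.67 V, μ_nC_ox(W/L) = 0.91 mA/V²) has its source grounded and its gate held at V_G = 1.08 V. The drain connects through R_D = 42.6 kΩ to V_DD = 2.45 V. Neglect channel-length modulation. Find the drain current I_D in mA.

V_GS = V_G = 1.08 V, so V_ov = 1.08 − 0.67 = 0.41 V.
Assume saturation: I_D = ½ k_n V_ov² = 0.5 × 0.91 × 0.41² = 0.0765 mA, giving V_DS = V_DD − I_D R_D = 2.45 − 0.0765 × 42.6 = -0.808 V.
But -0.808 V < V_ov = 0.41 V, so the device is actually in triode.
In triode I_D = k_n[V_ov V_DS − ½ V_DS²] and I_D = (V_DD − V_DS)/R_D. Equating: 19.4 V_DS² − 16.89 V_DS + 2.45 = 0, giving V_DS = 0.184 V (the root below V_ov).
I_D = (2.45 − 0.184) / 42.6 = 0.0532 mA.

I_D = 0.0532 mA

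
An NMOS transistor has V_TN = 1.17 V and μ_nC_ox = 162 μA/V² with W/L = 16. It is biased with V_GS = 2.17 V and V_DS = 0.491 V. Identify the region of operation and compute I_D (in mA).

Triode; I_D = 0.960 mA

k_n = μ_nC_ox · (W/L) = 2.592 mA/V².
V_ov = V_GS − V_TN = 2.17 − 1.17 = 1 V.
Since V_DS = 0.491 V < V_ov = 1 V, the device is in the triode region.
I_D = k_n [V_ov · V_DS − ½ V_DS²] = 2.592 × [1 × 0.491 − 0.5 × 0.491²] = 0.96 mA.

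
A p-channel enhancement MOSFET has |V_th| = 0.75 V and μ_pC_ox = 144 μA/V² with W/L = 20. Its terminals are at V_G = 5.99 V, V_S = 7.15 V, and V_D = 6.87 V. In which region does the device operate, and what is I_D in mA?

Triode; I_D = 0.218 mA

V_SG = V_S − V_G = 7.15 − 5.99 = 1.16 V; V_SD = V_S − V_D = 7.15 − 6.87 = 0.28 V.
k_p = μ_pC_ox · (W/L) = 2.88 mA/V².
V_ov = V_SG − |V_th| = 1.16 − 0.75 = 0.41 V.
Since V_SD = 0.28 V < V_ov = 0.41 V, the device is in the triode region.
I_D = k_p [V_ov · V_SD − ½ V_SD²] = 2.88 × [0.41 × 0.28 − 0.5 × 0.28²] = 0.218 mA.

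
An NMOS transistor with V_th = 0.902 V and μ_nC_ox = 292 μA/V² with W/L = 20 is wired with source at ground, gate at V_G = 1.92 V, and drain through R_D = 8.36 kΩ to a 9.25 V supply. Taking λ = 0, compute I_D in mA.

V_GS = V_G = 1.92 V, so V_ov = 1.92 − 0.902 = 1.02 V.
k_n = μ_nC_ox · (W/L) = 5.84 mA/V².
Assume saturation: I_D = ½ k_n V_ov² = 0.5 × 5.84 × 1.02² = 3.03 mA, giving V_DS = V_DD − I_D R_D = 9.25 − 3.03 × 8.36 = -16 V.
But -16 V < V_ov = 1.02 V, so the device is actually in triode.
In triode I_D = k_n[V_ov V_DS − ½ V_DS²] and I_D = (V_DD − V_DS)/R_D. Equating: 24.4 V_DS² − 50.7 V_DS + 9.25 = 0, giving V_DS = 0.202 V (the root below V_ov).
I_D = (9.25 − 0.202) / 8.36 = 1.08 mA.

I_D = 1.08 mA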